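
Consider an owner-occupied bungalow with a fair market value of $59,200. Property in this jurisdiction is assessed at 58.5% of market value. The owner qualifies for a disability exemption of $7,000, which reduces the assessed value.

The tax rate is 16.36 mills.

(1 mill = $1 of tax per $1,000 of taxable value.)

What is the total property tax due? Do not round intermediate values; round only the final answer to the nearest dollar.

$452

Assessed value = $59,200 × 0.585 = $34,632
Taxable value = $34,632 − $7,000 = $27,632
Tax = $27,632 × 0.01636 = $452.05952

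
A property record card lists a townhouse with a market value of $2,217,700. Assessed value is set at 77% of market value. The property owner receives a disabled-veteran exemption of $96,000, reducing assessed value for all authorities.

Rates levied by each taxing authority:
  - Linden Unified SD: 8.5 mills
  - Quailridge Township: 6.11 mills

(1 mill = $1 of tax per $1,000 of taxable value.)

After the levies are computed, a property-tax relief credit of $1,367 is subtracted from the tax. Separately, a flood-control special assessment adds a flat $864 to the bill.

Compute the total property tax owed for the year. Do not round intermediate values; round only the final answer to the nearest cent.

$23,042.90

Assessed value = $2,217,700 × 0.77 = $1,707,629
Taxable value = $1,707,629 − $96,000 = $1,611,629
Linden Unified SD: $1,611,629 × 0.0085 = $13,698.8465
Quailridge Township: $1,611,629 × 0.00611 = $9,847.05319
Levies subtotal = $23,545.89969
After credit = $23,545.89969 − $1,367 = $22,178.89969
Total = $22,178.89969 + $864 = $23,042.89969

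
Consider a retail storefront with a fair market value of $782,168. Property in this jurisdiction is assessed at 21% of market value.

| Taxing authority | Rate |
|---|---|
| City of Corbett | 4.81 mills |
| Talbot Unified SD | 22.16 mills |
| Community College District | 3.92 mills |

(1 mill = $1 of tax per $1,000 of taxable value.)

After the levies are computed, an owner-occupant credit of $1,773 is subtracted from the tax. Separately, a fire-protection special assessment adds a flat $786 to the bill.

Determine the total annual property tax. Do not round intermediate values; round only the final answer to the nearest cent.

$4,086.85

Assessed value = $782,168 × 0.21 = $164,255.28
City of Corbett: $164,255.28 × 0.00481 = $790.0678968
Talbot Unified SD: $164,255.28 × 0.02216 = $3,639.8970048
Community College District: $164,255.28 × 0.00392 = $643.8806976
Levies subtotal = $5,073.8455992
After credit = $5,073.8455992 − $1,773 = $3,300.8455992
Total = $3,300.8455992 + $786 = $4,086.8455992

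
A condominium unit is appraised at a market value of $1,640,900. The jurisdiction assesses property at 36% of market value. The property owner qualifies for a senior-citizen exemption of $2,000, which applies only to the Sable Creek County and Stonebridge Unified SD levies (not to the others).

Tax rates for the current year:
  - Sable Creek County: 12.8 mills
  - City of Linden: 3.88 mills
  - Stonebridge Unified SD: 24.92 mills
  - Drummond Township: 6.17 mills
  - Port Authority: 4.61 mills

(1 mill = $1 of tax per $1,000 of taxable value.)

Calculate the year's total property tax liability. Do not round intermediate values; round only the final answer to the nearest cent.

Assessed value = $1,640,900 × 0.36 = $590,724
Sable Creek County: ($590,724 − $2,000) × 0.0128 = $588,724 × 0.0128 = $7,535.6672
City of Linden: $590,724 × 0.00388 = $2,292.00912
Stonebridge Unified SD: ($590,724 − $2,000) × 0.02492 = $588,724 × 0.02492 = $14,671.00208
Drummond Township: $590,724 × 0.00617 = $3,644.76708
Port Authority: $590,724 × 0.00461 = $2,723.23764
Total = $30,866.68312

$30,866.68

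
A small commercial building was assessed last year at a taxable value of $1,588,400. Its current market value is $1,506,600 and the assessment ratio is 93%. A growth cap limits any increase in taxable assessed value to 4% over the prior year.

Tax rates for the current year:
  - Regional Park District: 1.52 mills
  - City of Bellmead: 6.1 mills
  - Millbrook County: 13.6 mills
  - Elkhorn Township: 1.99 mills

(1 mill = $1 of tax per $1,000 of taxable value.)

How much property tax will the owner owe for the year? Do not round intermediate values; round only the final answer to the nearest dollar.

$32,520

Uncapped assessed value = $1,506,600 × 0.93 = $1,401,138
Cap limit = $1,588,400 × 1.04 = $1,651,936
Taxable assessed value = min($1,401,138, $1,651,936) = $1,401,138 (cap does not bind)
Regional Park District: $1,401,138 × 0.00152 = $2,129.72976
City of Bellmead: $1,401,138 × 0.0061 = $8,546.9418
Millbrook County: $1,401,138 × 0.0136 = $19,055.4768
Elkhorn Township: $1,401,138 × 0.00199 = $2,788.26462
Total = $32,520.41298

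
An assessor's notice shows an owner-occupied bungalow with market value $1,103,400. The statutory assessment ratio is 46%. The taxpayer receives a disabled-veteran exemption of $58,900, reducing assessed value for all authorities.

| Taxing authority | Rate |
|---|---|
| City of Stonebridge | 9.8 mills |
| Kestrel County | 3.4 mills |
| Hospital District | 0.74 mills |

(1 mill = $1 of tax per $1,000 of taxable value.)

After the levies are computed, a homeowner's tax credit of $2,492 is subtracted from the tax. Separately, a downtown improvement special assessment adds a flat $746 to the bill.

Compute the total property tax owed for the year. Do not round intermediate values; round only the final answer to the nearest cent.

Assessed value = $1,103,400 × 0.46 = $507,564
Taxable value = $507,564 − $58,900 = $448,664
City of Stonebridge: $448,664 × 0.0098 = $4,396.9072
Kestrel County: $448,664 × 0.0034 = $1,525.4576
Hospital District: $448,664 × 0.00074 = $332.01136
Levies subtotal = $6,254.37616
After credit = $6,254.37616 − $2,492 = $3,762.37616
Total = $3,762.37616 + $746 = $4,508.37616

$4,508.38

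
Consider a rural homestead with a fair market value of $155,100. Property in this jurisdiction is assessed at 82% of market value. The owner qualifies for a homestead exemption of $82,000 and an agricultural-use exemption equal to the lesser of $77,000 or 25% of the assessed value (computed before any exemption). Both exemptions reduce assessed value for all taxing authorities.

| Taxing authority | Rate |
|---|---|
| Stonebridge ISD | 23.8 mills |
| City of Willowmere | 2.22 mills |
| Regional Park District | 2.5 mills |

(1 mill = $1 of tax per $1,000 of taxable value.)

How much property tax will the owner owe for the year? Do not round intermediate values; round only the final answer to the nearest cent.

Assessed value = $155,100 × 0.82 = $127,182
Agricultural-use exemption = min($77,000, 25% × $127,182) = min($77,000, $31,795.5) = $31,795.5 (percentage binds)
Taxable value = $127,182 − $82,000 − $31,795.5 = $13,386.5
Stonebridge ISD: $13,386.5 × 0.0238 = $318.5987
City of Willowmere: $13,386.5 × 0.00222 = $29.71803
Regional Park District: $13,386.5 × 0.0025 = $33.46625
Total = $381.78298

$381.78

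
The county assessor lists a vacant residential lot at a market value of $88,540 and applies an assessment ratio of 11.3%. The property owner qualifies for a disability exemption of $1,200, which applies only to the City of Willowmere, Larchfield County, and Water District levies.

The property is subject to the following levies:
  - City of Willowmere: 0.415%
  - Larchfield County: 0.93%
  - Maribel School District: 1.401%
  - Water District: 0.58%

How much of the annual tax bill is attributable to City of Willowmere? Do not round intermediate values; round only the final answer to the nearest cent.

Assessed value = $88,540 × 0.113 = $10,005.02
City of Willowmere taxable value = $10,005.02 − $1,200 = $8,805.02
City of Willowmere levy = $8,805.02 × 0.00415 = $36.540833

$36.54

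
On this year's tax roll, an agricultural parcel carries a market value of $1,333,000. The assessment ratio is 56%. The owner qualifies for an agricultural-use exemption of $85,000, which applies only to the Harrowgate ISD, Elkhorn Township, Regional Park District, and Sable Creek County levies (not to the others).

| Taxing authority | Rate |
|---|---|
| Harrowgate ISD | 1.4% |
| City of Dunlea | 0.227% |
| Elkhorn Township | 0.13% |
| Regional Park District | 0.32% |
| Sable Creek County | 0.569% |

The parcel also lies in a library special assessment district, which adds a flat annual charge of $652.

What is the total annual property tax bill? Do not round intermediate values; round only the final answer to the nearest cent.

$18,347.71

Assessed value = $1,333,000 × 0.56 = $746,480
Harrowgate ISD: ($746,480 − $85,000) × 0.014 = $661,480 × 0.014 = $9,260.72
City of Dunlea: $746,480 × 0.00227 = $1,694.5096
Elkhorn Township: ($746,480 − $85,000) × 0.0013 = $661,480 × 0.0013 = $859.924
Regional Park District: ($746,480 − $85,000) × 0.0032 = $661,480 × 0.0032 = $2,116.736
Sable Creek County: ($746,480 − $85,000) × 0.00569 = $661,480 × 0.00569 = $3,763.8212
Levies subtotal = $17,695.7108
Total = $17,695.7108 + $652 = $18,347.7108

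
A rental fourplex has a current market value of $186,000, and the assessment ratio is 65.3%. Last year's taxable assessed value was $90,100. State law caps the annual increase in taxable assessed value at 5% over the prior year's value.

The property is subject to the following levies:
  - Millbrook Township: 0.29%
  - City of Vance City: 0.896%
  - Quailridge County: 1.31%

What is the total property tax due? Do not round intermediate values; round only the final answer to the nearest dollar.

$2,361

Uncapped assessed value = $186,000 × 0.653 = $121,458
Cap limit = $90,100 × 1.05 = $94,605
Taxable assessed value = min($121,458, $94,605) = $94,605 (cap binds)
Millbrook Township: $94,605 × 0.0029 = $274.3545
City of Vance City: $94,605 × 0.00896 = $847.6608
Quailridge County: $94,605 × 0.0131 = $1,239.3255
Total = $2,361.3408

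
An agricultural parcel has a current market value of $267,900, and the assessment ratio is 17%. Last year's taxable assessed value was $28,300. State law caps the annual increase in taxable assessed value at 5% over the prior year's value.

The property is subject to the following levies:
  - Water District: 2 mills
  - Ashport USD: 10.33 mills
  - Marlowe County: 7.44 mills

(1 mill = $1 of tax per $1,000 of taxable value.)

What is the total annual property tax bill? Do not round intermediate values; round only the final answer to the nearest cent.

Uncapped assessed value = $267,900 × 0.17 = $45,543
Cap limit = $28,300 × 1.05 = $29,715
Taxable assessed value = min($45,543, $29,715) = $29,715 (cap binds)
Water District: $29,715 × 0.002 = $59.43
Ashport USD: $29,715 × 0.01033 = $306.95595
Marlowe County: $29,715 × 0.00744 = $221.0796
Total = $587.46555

$587.47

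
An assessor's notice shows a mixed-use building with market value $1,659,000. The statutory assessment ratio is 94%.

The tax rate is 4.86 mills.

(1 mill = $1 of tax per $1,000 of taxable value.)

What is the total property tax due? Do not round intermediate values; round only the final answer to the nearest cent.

Assessed value = $1,659,000 × 0.94 = $1,559,460
Tax = $1,559,460 × 0.00486 = $7,578.9756

$7,578.98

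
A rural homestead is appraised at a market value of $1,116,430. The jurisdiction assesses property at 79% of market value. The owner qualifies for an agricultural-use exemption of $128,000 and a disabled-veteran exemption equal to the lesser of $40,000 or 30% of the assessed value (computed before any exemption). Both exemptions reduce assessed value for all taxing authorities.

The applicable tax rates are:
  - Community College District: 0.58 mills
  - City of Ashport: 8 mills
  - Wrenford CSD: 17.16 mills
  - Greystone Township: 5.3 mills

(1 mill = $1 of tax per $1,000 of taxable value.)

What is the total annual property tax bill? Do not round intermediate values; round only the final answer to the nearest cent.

Assessed value = $1,116,430 × 0.79 = $881,979.7
Disabled-veteran exemption = min($40,000, 30% × $881,979.7) = min($40,000, $264,593.91) = $40,000 (dollar cap binds)
Taxable value = $881,979.7 − $128,000 − $40,000 = $713,979.7
Community College District: $713,979.7 × 0.00058 = $414.108226
City of Ashport: $713,979.7 × 0.008 = $5,711.8376
Wrenford CSD: $713,979.7 × 0.01716 = $12,251.891652
Greystone Township: $713,979.7 × 0.0053 = $3,784.09241
Total = $22,161.929888

$22,161.93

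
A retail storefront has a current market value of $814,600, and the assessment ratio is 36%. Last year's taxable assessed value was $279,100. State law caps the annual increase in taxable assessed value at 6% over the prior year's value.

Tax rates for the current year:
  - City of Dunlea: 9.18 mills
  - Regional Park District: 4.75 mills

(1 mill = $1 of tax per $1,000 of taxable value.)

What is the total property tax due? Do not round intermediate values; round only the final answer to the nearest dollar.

$4,085

Uncapped assessed value = $814,600 × 0.36 = $293,256
Cap limit = $279,100 × 1.06 = $295,846
Taxable assessed value = min($293,256, $295,846) = $293,256 (cap does not bind)
City of Dunlea: $293,256 × 0.00918 = $2,692.09008
Regional Park District: $293,256 × 0.00475 = $1,392.966
Total = $4,085.05608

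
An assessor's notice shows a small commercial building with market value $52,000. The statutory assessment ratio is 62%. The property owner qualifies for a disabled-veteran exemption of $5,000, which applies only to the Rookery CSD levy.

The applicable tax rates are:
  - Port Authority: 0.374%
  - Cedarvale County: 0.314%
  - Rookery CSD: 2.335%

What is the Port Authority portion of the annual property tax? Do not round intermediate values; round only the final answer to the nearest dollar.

Assessed value = $52,000 × 0.62 = $32,240
Port Authority taxable value = $32,240 (exemption does not apply)
Port Authority levy = $32,240 × 0.00374 = $120.5776

$121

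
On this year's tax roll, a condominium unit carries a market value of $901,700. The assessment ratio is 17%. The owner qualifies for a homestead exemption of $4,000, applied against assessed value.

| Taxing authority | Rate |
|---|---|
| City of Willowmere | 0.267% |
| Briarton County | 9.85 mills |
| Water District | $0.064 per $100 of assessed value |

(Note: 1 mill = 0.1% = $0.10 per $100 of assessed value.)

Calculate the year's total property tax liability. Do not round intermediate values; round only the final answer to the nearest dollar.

Assessed value = $901,700 × 0.17 = $153,289
Taxable value = $153,289 − $4,000 = $149,289
City of Willowmere: $149,289 × 0.00267 = $398.60163
Briarton County: $149,289 × 0.00985 = $1,470.49665
Water District: $149,289 × 0.00064 = $95.54496
Total = $1,964.64324

$1,965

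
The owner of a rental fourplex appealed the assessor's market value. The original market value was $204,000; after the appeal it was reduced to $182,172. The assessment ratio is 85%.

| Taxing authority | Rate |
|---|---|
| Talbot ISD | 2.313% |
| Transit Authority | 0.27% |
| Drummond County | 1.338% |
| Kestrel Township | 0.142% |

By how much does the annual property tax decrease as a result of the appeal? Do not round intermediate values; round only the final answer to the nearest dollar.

$754

Old assessed value = $204,000 × 0.85 = $173,400
New assessed value = $182,172 × 0.85 = $154,846.2
Combined rate = 0.02313 + 0.0027 + 0.01338 + 0.00142 = 0.04063
Old tax = $173,400 × 0.04063 = $7,045.242
New tax = $154,846.2 × 0.04063 = $6,291.401106
Reduction = $7,045.242 − $6,291.401106 = $753.840894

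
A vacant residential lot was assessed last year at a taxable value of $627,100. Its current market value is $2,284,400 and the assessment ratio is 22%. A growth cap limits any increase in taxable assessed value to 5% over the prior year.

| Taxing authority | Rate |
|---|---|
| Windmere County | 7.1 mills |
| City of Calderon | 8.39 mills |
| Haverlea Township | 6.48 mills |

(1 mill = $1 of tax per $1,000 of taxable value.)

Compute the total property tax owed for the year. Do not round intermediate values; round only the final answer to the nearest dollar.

$11,041

Uncapped assessed value = $2,284,400 × 0.22 = $502,568
Cap limit = $627,100 × 1.05 = $658,455
Taxable assessed value = min($502,568, $658,455) = $502,568 (cap does not bind)
Windmere County: $502,568 × 0.0071 = $3,568.2328
City of Calderon: $502,568 × 0.00839 = $4,216.54552
Haverlea Township: $502,568 × 0.00648 = $3,256.64064
Total = $11,041.41896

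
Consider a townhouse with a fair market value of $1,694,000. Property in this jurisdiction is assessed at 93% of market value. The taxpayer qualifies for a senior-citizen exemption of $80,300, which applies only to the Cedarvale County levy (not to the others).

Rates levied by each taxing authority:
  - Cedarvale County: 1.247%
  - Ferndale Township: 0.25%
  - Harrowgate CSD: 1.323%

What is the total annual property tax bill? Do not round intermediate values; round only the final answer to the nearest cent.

$43,425.50

Assessed value = $1,694,000 × 0.93 = $1,575,420
Cedarvale County: ($1,575,420 − $80,300) × 0.01247 = $1,495,120 × 0.01247 = $18,644.1464
Ferndale Township: $1,575,420 × 0.0025 = $3,938.55
Harrowgate CSD: $1,575,420 × 0.01323 = $20,842.8066
Total = $43,425.503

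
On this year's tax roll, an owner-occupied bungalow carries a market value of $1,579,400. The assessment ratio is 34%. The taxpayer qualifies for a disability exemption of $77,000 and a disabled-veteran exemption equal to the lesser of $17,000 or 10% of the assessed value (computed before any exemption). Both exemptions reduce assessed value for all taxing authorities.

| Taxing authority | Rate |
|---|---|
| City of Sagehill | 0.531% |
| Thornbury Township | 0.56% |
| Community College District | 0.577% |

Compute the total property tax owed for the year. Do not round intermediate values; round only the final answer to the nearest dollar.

$7,389

Assessed value = $1,579,400 × 0.34 = $536,996
Disabled-veteran exemption = min($17,000, 10% × $536,996) = min($17,000, $53,699.6) = $17,000 (dollar cap binds)
Taxable value = $536,996 − $77,000 − $17,000 = $442,996
City of Sagehill: $442,996 × 0.00531 = $2,352.30876
Thornbury Township: $442,996 × 0.0056 = $2,480.7776
Community College District: $442,996 × 0.00577 = $2,556.08692
Total = $7,389.17328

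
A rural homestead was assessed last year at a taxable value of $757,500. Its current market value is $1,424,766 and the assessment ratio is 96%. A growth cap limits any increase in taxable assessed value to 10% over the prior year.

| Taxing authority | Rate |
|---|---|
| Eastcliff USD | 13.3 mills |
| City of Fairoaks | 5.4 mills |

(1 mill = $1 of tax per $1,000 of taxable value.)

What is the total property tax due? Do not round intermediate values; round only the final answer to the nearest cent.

$15,581.78

Uncapped assessed value = $1,424,766 × 0.96 = $1,367,775.36
Cap limit = $757,500 × 1.1 = $833,250
Taxable assessed value = min($1,367,775.36, $833,250) = $833,250 (cap binds)
Eastcliff USD: $833,250 × 0.0133 = $11,082.225
City of Fairoaks: $833,250 × 0.0054 = $4,499.55
Total = $15,581.775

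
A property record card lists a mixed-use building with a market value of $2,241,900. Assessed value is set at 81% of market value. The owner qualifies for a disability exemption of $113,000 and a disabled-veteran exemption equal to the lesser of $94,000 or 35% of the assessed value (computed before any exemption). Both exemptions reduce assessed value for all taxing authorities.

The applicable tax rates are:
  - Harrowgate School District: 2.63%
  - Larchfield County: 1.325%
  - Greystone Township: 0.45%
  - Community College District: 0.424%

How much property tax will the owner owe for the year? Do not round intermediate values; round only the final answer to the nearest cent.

$77,695.66

Assessed value = $2,241,900 × 0.81 = $1,815,939
Disabled-veteran exemption = min($94,000, 35% × $1,815,939) = min($94,000, $635,578.65) = $94,000 (dollar cap binds)
Taxable value = $1,815,939 − $113,000 − $94,000 = $1,608,939
Harrowgate School District: $1,608,939 × 0.0263 = $42,315.0957
Larchfield County: $1,608,939 × 0.01325 = $21,318.44175
Greystone Township: $1,608,939 × 0.0045 = $7,240.2255
Community College District: $1,608,939 × 0.00424 = $6,821.90136
Total = $77,695.66431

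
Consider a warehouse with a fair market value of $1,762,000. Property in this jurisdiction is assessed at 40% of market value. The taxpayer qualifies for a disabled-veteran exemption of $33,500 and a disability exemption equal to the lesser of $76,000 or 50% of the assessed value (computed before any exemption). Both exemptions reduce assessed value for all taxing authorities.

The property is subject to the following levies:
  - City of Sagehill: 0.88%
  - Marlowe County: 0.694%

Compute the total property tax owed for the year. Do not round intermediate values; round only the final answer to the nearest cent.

$9,370.02

Assessed value = $1,762,000 × 0.4 = $704,800
Disability exemption = min($76,000, 50% × $704,800) = min($76,000, $352,400) = $76,000 (dollar cap binds)
Taxable value = $704,800 − $33,500 − $76,000 = $595,300
City of Sagehill: $595,300 × 0.0088 = $5,238.64
Marlowe County: $595,300 × 0.00694 = $4,131.382
Total = $9,370.022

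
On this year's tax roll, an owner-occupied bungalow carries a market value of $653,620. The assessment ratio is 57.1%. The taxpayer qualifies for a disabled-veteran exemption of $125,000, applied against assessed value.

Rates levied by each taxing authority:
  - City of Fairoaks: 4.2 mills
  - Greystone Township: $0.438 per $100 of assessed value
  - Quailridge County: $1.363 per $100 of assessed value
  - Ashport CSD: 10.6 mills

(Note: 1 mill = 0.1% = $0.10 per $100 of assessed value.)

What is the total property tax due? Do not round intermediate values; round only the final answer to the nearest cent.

Assessed value = $653,620 × 0.571 = $373,217.02
Taxable value = $373,217.02 − $125,000 = $248,217.02
City of Fairoaks: $248,217.02 × 0.0042 = $1,042.511484
Greystone Township: $248,217.02 × 0.00438 = $1,087.1905476
Quailridge County: $248,217.02 × 0.01363 = $3,383.1979826
Ashport CSD: $248,217.02 × 0.0106 = $2,631.100412
Total = $8,144.0004262

$8,144.00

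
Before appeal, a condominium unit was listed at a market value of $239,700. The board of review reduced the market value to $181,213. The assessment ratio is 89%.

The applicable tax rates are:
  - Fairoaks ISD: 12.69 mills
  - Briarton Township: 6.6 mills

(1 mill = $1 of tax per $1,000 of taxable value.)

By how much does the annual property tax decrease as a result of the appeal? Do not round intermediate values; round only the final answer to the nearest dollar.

Old assessed value = $239,700 × 0.89 = $213,333
New assessed value = $181,213 × 0.89 = $161,279.57
Combined rate = 0.01269 + 0.0066 = 0.01929
Old tax = $213,333 × 0.01929 = $4,115.19357
New tax = $161,279.57 × 0.01929 = $3,111.0829053
Reduction = $4,115.19357 − $3,111.0829053 = $1,004.1106647

$1,004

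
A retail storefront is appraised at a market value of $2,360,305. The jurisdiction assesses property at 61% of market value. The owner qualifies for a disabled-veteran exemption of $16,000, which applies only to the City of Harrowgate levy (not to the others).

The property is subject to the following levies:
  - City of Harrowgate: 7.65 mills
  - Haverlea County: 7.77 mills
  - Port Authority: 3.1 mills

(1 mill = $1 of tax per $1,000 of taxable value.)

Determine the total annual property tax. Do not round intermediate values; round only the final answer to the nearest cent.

Assessed value = $2,360,305 × 0.61 = $1,439,786.05
City of Harrowgate: ($1,439,786.05 − $16,000) × 0.00765 = $1,423,786.05 × 0.00765 = $10,891.9632825
Haverlea County: $1,439,786.05 × 0.00777 = $11,187.1376085
Port Authority: $1,439,786.05 × 0.0031 = $4,463.336755
Total = $26,542.437646

$26,542.44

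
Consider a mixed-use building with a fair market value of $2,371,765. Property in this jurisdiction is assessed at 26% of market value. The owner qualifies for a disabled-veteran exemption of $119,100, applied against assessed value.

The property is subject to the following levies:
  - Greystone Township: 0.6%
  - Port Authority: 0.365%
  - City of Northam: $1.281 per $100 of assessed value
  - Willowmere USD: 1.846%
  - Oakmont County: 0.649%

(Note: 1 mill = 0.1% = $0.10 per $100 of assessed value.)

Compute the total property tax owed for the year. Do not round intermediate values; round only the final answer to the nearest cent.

Assessed value = $2,371,765 × 0.26 = $616,658.9
Taxable value = $616,658.9 − $119,100 = $497,558.9
Greystone Township: $497,558.9 × 0.006 = $2,985.3534
Port Authority: $497,558.9 × 0.00365 = $1,816.089985
City of Northam: $497,558.9 × 0.01281 = $6,373.729509
Willowmere USD: $497,558.9 × 0.01846 = $9,184.937294
Oakmont County: $497,558.9 × 0.00649 = $3,229.157261
Total = $23,589.267449

$23,589.27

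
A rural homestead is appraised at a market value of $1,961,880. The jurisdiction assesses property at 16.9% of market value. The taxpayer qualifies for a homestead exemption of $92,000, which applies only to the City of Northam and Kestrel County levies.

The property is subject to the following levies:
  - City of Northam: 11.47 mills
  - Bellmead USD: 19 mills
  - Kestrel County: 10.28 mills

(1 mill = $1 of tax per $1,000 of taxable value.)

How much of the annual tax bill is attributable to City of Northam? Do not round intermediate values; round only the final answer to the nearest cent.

$2,747.73

Assessed value = $1,961,880 × 0.169 = $331,557.72
City of Northam taxable value = $331,557.72 − $92,000 = $239,557.72
City of Northam levy = $239,557.72 × 0.01147 = $2,747.7270484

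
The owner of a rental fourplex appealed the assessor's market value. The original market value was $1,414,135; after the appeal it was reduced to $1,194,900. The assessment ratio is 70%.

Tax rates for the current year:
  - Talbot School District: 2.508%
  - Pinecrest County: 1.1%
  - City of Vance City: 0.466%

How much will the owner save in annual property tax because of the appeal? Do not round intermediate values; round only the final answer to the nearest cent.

$6,252.14

Old assessed value = $1,414,135 × 0.7 = $989,894.5
New assessed value = $1,194,900 × 0.7 = $836,430
Combined rate = 0.02508 + 0.011 + 0.00466 = 0.04074
Old tax = $989,894.5 × 0.04074 = $40,328.30193
New tax = $836,430 × 0.04074 = $34,076.1582
Reduction = $40,328.30193 − $34,076.1582 = $6,252.14373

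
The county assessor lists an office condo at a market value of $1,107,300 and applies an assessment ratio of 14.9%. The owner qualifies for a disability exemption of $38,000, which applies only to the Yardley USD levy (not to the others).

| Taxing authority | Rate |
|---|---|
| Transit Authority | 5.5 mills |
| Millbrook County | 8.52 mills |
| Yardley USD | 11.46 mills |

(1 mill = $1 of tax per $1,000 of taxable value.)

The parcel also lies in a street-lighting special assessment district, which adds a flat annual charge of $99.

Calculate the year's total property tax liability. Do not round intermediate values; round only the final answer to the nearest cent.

Assessed value = $1,107,300 × 0.149 = $164,987.7
Transit Authority: $164,987.7 × 0.0055 = $907.43235
Millbrook County: $164,987.7 × 0.00852 = $1,405.695204
Yardley USD: ($164,987.7 − $38,000) × 0.01146 = $126,987.7 × 0.01146 = $1,455.279042
Levies subtotal = $3,768.406596
Total = $3,768.406596 + $99 = $3,867.406596

$3,867.41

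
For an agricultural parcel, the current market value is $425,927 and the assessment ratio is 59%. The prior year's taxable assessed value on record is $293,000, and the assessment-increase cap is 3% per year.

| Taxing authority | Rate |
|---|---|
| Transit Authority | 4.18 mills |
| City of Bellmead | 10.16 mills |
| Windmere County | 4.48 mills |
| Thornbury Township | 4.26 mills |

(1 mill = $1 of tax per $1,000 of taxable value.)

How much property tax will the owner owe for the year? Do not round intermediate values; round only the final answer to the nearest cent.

Uncapped assessed value = $425,927 × 0.59 = $251,296.93
Cap limit = $293,000 × 1.03 = $301,790
Taxable assessed value = min($251,296.93, $301,790) = $251,296.93 (cap does not bind)
Transit Authority: $251,296.93 × 0.00418 = $1,050.4211674
City of Bellmead: $251,296.93 × 0.01016 = $2,553.1768088
Windmere County: $251,296.93 × 0.00448 = $1,125.8102464
Thornbury Township: $251,296.93 × 0.00426 = $1,070.5249218
Total = $5,799.9331444

$5,799.93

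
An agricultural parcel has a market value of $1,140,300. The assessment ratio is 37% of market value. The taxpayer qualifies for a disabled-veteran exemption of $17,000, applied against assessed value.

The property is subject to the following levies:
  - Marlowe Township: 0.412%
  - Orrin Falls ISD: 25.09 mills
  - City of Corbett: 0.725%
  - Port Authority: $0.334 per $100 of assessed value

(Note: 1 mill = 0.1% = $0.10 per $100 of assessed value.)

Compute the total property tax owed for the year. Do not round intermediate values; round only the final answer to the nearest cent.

Assessed value = $1,140,300 × 0.37 = $421,911
Taxable value = $421,911 − $17,000 = $404,911
Marlowe Township: $404,911 × 0.00412 = $1,668.23332
Orrin Falls ISD: $404,911 × 0.02509 = $10,159.21699
City of Corbett: $404,911 × 0.00725 = $2,935.60475
Port Authority: $404,911 × 0.00334 = $1,352.40274
Total = $16,115.4578

$16,115.46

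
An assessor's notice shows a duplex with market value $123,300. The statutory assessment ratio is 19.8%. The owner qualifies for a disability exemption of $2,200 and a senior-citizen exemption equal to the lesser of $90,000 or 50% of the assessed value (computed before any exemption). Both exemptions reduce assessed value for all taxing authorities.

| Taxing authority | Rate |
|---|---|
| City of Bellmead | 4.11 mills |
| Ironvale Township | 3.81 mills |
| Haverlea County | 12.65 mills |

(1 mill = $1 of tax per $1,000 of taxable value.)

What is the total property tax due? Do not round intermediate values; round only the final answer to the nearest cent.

Assessed value = $123,300 × 0.198 = $24,413.4
Senior-citizen exemption = min($90,000, 50% × $24,413.4) = min($90,000, $12,206.7) = $12,206.7 (percentage binds)
Taxable value = $24,413.4 − $2,200 − $12,206.7 = $10,006.7
City of Bellmead: $10,006.7 × 0.00411 = $41.127537
Ironvale Township: $10,006.7 × 0.00381 = $38.125527
Haverlea County: $10,006.7 × 0.01265 = $126.584755
Total = $205.837819

$205.84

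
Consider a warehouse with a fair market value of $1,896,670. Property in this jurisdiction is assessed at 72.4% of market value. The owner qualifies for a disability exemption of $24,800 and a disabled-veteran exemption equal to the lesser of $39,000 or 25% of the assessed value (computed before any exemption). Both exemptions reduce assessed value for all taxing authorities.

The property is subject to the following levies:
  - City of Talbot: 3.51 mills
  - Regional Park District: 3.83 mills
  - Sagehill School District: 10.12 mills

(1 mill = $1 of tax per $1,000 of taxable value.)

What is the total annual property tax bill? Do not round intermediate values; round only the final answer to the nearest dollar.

Assessed value = $1,896,670 × 0.724 = $1,373,189.08
Disabled-veteran exemption = min($39,000, 25% × $1,373,189.08) = min($39,000, $343,297.27) = $39,000 (dollar cap binds)
Taxable value = $1,373,189.08 − $24,800 − $39,000 = $1,309,389.08
City of Talbot: $1,309,389.08 × 0.00351 = $4,595.9556708
Regional Park District: $1,309,389.08 × 0.00383 = $5,014.9601764
Sagehill School District: $1,309,389.08 × 0.01012 = $13,251.0174896
Total = $22,861.9333368

$22,862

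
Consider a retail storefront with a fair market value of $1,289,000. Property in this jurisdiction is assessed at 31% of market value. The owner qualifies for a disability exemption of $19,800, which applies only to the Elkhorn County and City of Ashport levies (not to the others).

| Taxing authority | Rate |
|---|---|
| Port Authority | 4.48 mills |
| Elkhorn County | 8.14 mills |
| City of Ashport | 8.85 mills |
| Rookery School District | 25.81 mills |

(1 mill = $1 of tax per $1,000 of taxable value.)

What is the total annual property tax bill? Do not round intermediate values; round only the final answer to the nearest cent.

Assessed value = $1,289,000 × 0.31 = $399,590
Port Authority: $399,590 × 0.00448 = $1,790.1632
Elkhorn County: ($399,590 − $19,800) × 0.00814 = $379,790 × 0.00814 = $3,091.4906
City of Ashport: ($399,590 − $19,800) × 0.00885 = $379,790 × 0.00885 = $3,361.1415
Rookery School District: $399,590 × 0.02581 = $10,313.4179
Total = $18,556.2132

$18,556.21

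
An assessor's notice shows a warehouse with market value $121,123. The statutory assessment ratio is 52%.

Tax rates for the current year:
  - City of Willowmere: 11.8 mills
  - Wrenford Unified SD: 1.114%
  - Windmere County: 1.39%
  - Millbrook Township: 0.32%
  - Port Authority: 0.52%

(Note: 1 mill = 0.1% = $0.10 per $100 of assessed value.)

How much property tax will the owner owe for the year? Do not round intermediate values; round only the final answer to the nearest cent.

$2,849.39

Assessed value = $121,123 × 0.52 = $62,983.96
City of Willowmere: $62,983.96 × 0.0118 = $743.210728
Wrenford Unified SD: $62,983.96 × 0.01114 = $701.6413144
Windmere County: $62,983.96 × 0.0139 = $875.477044
Millbrook Township: $62,983.96 × 0.0032 = $201.548672
Port Authority: $62,983.96 × 0.0052 = $327.516592
Total = $2,849.3943504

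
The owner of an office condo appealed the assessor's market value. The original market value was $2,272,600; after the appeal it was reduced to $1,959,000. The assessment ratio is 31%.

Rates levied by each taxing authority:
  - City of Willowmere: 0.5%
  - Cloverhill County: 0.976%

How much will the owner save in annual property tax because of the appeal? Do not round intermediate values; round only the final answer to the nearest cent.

Old assessed value = $2,272,600 × 0.31 = $704,506
New assessed value = $1,959,000 × 0.31 = $607,290
Combined rate = 0.005 + 0.00976 = 0.01476
Old tax = $704,506 × 0.01476 = $10,398.50856
New tax = $607,290 × 0.01476 = $8,963.6004
Reduction = $10,398.50856 − $8,963.6004 = $1,434.90816

$1,434.91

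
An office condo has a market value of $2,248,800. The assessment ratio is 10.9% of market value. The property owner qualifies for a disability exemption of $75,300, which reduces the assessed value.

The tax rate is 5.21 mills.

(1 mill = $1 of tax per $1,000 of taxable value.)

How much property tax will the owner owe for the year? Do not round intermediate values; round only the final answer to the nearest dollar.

Assessed value = $2,248,800 × 0.109 = $245,119.2
Taxable value = $245,119.2 − $75,300 = $169,819.2
Tax = $169,819.2 × 0.00521 = $884.758032

$885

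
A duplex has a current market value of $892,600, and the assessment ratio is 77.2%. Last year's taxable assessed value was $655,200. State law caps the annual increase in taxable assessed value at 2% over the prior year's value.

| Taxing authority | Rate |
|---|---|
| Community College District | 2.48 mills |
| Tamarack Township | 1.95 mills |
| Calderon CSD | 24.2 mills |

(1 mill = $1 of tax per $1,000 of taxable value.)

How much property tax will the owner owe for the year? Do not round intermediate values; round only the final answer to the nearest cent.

$19,133.54

Uncapped assessed value = $892,600 × 0.772 = $689,087.2
Cap limit = $655,200 × 1.02 = $668,304
Taxable assessed value = min($689,087.2, $668,304) = $668,304 (cap binds)
Community College District: $668,304 × 0.00248 = $1,657.39392
Tamarack Township: $668,304 × 0.00195 = $1,303.1928
Calderon CSD: $668,304 × 0.0242 = $16,172.9568
Total = $19,133.54352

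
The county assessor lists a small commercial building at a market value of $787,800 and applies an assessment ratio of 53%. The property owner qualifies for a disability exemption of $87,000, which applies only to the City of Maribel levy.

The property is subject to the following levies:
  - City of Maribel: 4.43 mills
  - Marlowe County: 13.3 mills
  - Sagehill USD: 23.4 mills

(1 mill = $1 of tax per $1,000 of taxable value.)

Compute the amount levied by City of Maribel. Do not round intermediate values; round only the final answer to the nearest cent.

$1,464.27

Assessed value = $787,800 × 0.53 = $417,534
City of Maribel taxable value = $417,534 − $87,000 = $330,534
City of Maribel levy = $330,534 × 0.00443 = $1,464.26562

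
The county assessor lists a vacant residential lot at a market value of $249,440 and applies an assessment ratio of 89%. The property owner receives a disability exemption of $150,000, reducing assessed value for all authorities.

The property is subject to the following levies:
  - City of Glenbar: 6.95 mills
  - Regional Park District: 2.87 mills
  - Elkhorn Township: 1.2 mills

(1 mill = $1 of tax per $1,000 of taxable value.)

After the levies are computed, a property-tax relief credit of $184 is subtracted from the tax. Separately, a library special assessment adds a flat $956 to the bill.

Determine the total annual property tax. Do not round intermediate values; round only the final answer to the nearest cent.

$1,565.46

Assessed value = $249,440 × 0.89 = $222,001.6
Taxable value = $222,001.6 − $150,000 = $72,001.6
City of Glenbar: $72,001.6 × 0.00695 = $500.41112
Regional Park District: $72,001.6 × 0.00287 = $206.644592
Elkhorn Township: $72,001.6 × 0.0012 = $86.40192
Levies subtotal = $793.457632
After credit = $793.457632 − $184 = $609.457632
Total = $609.457632 + $956 = $1,565.457632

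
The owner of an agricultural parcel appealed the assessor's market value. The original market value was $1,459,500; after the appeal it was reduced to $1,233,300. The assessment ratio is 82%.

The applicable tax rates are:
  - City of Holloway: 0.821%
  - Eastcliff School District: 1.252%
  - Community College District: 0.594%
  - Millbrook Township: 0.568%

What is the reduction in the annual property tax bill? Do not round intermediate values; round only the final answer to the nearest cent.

Old assessed value = $1,459,500 × 0.82 = $1,196,790
New assessed value = $1,233,300 × 0.82 = $1,011,306
Combined rate = 0.00821 + 0.01252 + 0.00594 + 0.00568 = 0.03235
Old tax = $1,196,790 × 0.03235 = $38,716.1565
New tax = $1,011,306 × 0.03235 = $32,715.7491
Reduction = $38,716.1565 − $32,715.7491 = $6,000.4074

$6,000.41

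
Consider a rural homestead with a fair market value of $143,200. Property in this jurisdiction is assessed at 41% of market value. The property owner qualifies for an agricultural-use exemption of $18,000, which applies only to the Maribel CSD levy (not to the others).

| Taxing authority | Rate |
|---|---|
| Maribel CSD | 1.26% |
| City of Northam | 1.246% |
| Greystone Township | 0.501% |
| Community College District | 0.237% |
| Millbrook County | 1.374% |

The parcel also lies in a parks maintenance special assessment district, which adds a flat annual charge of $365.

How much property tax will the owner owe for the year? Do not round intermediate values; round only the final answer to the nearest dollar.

Assessed value = $143,200 × 0.41 = $58,712
Maribel CSD: ($58,712 − $18,000) × 0.0126 = $40,712 × 0.0126 = $512.9712
City of Northam: $58,712 × 0.01246 = $731.55152
Greystone Township: $58,712 × 0.00501 = $294.14712
Community College District: $58,712 × 0.00237 = $139.14744
Millbrook County: $58,712 × 0.01374 = $806.70288
Levies subtotal = $2,484.52016
Total = $2,484.52016 + $365 = $2,849.52016

$2,850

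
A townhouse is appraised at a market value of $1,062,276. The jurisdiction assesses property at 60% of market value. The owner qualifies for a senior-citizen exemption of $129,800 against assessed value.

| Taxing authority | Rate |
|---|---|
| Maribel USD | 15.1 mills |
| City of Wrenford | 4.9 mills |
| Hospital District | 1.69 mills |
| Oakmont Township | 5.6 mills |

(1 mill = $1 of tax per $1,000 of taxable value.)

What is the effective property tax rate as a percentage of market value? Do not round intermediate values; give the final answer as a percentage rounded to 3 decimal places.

Assessed value = $1,062,276 × 0.6 = $637,365.6
Taxable value = $637,365.6 − $129,800 = $507,565.6
Maribel USD: $507,565.6 × 0.0151 = $7,664.24056
City of Wrenford: $507,565.6 × 0.0049 = $2,487.07144
Hospital District: $507,565.6 × 0.00169 = $857.785864
Oakmont Township: $507,565.6 × 0.0056 = $2,842.36736
Total tax = $13,851.465224
Effective rate = $13,851.465224 ÷ $1,062,276 = 1.304% of market value

1.304%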